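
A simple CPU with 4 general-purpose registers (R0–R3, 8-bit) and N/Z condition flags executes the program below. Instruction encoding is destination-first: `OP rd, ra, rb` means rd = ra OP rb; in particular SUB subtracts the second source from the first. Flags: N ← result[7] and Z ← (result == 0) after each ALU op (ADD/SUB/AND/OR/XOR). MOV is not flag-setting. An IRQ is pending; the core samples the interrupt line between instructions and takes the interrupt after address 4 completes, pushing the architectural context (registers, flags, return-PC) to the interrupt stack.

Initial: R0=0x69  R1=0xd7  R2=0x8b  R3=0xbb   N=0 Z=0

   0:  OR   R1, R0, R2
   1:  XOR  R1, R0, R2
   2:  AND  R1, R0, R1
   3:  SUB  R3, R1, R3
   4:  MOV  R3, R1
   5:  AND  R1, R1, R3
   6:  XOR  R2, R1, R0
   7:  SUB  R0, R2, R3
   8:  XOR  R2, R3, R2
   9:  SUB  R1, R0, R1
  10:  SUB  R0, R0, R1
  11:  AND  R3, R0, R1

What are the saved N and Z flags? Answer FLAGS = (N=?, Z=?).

after  0: R0=0x69 R1=0xeb R2=0x8b R3=0xbb  N=1 Z=0
after  1: R0=0x69 R1=0xe2 R2=0x8b R3=0xbb  N=1 Z=0
after  2: R0=0x69 R1=0x60 R2=0x8b R3=0xbb  N=0 Z=0
after  3: R0=0x69 R1=0x60 R2=0x8b R3=0xa5  N=1 Z=0
after  4: R0=0x69 R1=0x60 R2=0x8b R3=0x60  N=1 Z=0
-- IRQ taken; context saved, return-PC = 5 --

FLAGS = (N=1, Z=0)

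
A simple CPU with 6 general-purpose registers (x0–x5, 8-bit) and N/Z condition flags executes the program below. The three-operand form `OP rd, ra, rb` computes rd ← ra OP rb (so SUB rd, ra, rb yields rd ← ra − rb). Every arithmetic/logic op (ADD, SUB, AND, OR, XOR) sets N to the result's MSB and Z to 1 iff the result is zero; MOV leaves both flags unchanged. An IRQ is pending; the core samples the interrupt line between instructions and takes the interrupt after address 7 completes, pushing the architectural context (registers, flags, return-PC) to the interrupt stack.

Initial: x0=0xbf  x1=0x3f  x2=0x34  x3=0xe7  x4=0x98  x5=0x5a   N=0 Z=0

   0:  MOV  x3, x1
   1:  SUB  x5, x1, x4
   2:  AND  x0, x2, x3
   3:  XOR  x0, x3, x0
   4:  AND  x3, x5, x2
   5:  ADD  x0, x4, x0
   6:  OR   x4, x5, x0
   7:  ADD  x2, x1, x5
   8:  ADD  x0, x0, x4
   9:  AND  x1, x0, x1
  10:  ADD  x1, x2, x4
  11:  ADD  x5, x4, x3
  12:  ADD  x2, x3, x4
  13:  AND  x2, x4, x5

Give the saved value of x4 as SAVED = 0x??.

SAVED = 0xa7

after  0: x0=0xbf x1=0x3f x2=0x34 x3=0x3f x4=0x98 x5=0x5a  N=0 Z=0
after  1: x0=0xbf x1=0x3f x2=0x34 x3=0x3f x4=0x98 x5=0xa7  N=1 Z=0
after  2: x0=0x34 x1=0x3f x2=0x34 x3=0x3f x4=0x98 x5=0xa7  N=0 Z=0
after  3: x0=0x0b x1=0x3f x2=0x34 x3=0x3f x4=0x98 x5=0xa7  N=0 Z=0
after  4: x0=0x0b x1=0x3f x2=0x34 x3=0x24 x4=0x98 x5=0xa7  N=0 Z=0
after  5: x0=0xa3 x1=0x3f x2=0x34 x3=0x24 x4=0x98 x5=0xa7  N=1 Z=0
after  6: x0=0xa3 x1=0x3f x2=0x34 x3=0x24 x4=0xa7 x5=0xa7  N=1 Z=0
after  7: x0=0xa3 x1=0x3f x2=0xe6 x3=0x24 x4=0xa7 x5=0xa7  N=1 Z=0
-- IRQ taken; context saved, return-PC = 8 --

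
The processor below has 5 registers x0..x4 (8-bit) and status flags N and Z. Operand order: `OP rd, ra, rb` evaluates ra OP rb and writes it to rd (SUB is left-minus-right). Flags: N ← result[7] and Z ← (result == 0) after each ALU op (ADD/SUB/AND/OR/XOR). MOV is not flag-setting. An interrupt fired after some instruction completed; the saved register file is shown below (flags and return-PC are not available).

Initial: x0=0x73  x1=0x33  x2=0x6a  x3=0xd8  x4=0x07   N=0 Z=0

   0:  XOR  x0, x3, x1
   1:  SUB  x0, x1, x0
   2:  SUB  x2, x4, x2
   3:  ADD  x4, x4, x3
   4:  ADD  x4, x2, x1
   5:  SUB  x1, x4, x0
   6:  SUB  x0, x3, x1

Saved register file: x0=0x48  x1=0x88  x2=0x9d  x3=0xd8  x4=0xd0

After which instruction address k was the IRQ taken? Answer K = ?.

K = 5

after  0: x0=0xeb x1=0x33 x2=0x6a x3=0xd8 x4=0x07  N=1 Z=0
after  1: x0=0x48 x1=0x33 x2=0x6a x3=0xd8 x4=0x07  N=0 Z=0
after  2: x0=0x48 x1=0x33 x2=0x9d x3=0xd8 x4=0x07  N=1 Z=0
after  3: x0=0x48 x1=0x33 x2=0x9d x3=0xd8 x4=0xdf  N=1 Z=0
after  4: x0=0x48 x1=0x33 x2=0x9d x3=0xd8 x4=0xd0  N=1 Z=0
after  5: x0=0x48 x1=0x88 x2=0x9d x3=0xd8 x4=0xd0  N=1 Z=0
-- IRQ taken; context saved, return-PC = 6 --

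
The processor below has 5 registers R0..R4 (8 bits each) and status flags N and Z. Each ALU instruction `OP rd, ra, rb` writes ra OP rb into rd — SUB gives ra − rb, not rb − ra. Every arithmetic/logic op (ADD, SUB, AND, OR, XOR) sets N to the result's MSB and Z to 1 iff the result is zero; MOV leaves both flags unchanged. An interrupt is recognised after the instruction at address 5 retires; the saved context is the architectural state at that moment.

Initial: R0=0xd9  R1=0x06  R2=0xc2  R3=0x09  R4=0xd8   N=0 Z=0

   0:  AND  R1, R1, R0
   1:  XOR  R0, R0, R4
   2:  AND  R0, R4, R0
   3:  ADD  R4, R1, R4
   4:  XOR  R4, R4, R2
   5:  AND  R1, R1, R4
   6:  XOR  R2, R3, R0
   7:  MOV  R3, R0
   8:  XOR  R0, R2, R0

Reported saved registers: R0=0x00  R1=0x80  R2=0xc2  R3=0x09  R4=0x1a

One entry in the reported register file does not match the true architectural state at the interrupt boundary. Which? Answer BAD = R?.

after  0: R0=0xd9 R1=0x00 R2=0xc2 R3=0x09 R4=0xd8  N=0 Z=1
after  1: R0=0x01 R1=0x00 R2=0xc2 R3=0x09 R4=0xd8  N=0 Z=0
after  2: R0=0x00 R1=0x00 R2=0xc2 R3=0x09 R4=0xd8  N=0 Z=1
after  3: R0=0x00 R1=0x00 R2=0xc2 R3=0x09 R4=0xd8  N=1 Z=0
after  4: R0=0x00 R1=0x00 R2=0xc2 R3=0x09 R4=0x1a  N=0 Z=0
after  5: R0=0x00 R1=0x00 R2=0xc2 R3=0x09 R4=0x1a  N=0 Z=1
-- IRQ taken; context saved, return-PC = 6 --
mismatch: R1: reported 0x80 vs actual 0x00

BAD = R1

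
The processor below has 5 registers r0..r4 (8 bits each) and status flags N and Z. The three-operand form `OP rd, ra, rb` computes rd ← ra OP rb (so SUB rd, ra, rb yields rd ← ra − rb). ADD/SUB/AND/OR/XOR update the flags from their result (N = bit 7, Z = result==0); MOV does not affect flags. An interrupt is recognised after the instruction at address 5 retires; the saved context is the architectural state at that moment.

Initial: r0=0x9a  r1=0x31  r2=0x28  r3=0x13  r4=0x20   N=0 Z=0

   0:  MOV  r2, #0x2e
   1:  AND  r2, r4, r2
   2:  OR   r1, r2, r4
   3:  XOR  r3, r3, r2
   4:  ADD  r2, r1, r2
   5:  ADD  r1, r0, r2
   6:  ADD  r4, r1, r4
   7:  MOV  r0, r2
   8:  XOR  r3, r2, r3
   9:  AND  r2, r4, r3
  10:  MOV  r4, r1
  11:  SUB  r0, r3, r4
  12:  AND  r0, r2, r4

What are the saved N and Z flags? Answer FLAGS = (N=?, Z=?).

after  0: r0=0x9a r1=0x31 r2=0x2e r3=0x13 r4=0x20  N=0 Z=0
after  1: r0=0x9a r1=0x31 r2=0x20 r3=0x13 r4=0x20  N=0 Z=0
after  2: r0=0x9a r1=0x20 r2=0x20 r3=0x13 r4=0x20  N=0 Z=0
after  3: r0=0x9a r1=0x20 r2=0x20 r3=0x33 r4=0x20  N=0 Z=0
after  4: r0=0x9a r1=0x20 r2=0x40 r3=0x33 r4=0x20  N=0 Z=0
after  5: r0=0x9a r1=0xda r2=0x40 r3=0x33 r4=0x20  N=1 Z=0
-- IRQ taken; context saved, return-PC = 6 --

FLAGS = (N=1, Z=0)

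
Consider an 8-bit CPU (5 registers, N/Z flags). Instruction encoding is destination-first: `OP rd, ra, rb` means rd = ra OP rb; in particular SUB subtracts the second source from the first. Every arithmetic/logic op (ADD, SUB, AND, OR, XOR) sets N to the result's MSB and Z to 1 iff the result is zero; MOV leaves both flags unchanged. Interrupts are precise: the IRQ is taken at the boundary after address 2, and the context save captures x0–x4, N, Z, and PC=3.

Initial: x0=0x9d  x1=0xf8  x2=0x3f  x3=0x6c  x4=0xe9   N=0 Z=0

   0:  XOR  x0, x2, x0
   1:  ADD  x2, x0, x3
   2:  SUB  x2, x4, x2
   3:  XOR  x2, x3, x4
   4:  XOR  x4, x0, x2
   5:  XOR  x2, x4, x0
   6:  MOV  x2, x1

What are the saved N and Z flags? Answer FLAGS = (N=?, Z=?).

after  0: x0=0xa2 x1=0xf8 x2=0x3f x3=0x6c x4=0xe9  N=1 Z=0
after  1: x0=0xa2 x1=0xf8 x2=0x0e x3=0x6c x4=0xe9  N=0 Z=0
after  2: x0=0xa2 x1=0xf8 x2=0xdb x3=0x6c x4=0xe9  N=1 Z=0
-- IRQ taken; context saved, return-PC = 3 --

FLAGS = (N=1, Z=0)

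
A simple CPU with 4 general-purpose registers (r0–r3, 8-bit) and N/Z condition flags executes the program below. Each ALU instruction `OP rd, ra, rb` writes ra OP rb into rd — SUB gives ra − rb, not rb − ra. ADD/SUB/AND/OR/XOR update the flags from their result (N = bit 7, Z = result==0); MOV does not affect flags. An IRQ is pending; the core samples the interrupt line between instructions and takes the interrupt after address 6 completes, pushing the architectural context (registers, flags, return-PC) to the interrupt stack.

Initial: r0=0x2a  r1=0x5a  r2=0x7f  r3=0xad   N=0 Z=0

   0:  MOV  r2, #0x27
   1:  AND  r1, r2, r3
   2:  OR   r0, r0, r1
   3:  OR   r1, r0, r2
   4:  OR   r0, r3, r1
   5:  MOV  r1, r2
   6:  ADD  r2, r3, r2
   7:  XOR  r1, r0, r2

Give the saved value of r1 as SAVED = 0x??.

after  0: r0=0x2a r1=0x5a r2=0x27 r3=0xad  N=0 Z=0
after  1: r0=0x2a r1=0x25 r2=0x27 r3=0xad  N=0 Z=0
after  2: r0=0x2f r1=0x25 r2=0x27 r3=0xad  N=0 Z=0
after  3: r0=0x2f r1=0x2f r2=0x27 r3=0xad  N=0 Z=0
after  4: r0=0xaf r1=0x2f r2=0x27 r3=0xad  N=1 Z=0
after  5: r0=0xaf r1=0x27 r2=0x27 r3=0xad  N=1 Z=0
after  6: r0=0xaf r1=0x27 r2=0xd4 r3=0xad  N=1 Z=0
-- IRQ taken; context saved, return-PC = 7 --

SAVED = 0x27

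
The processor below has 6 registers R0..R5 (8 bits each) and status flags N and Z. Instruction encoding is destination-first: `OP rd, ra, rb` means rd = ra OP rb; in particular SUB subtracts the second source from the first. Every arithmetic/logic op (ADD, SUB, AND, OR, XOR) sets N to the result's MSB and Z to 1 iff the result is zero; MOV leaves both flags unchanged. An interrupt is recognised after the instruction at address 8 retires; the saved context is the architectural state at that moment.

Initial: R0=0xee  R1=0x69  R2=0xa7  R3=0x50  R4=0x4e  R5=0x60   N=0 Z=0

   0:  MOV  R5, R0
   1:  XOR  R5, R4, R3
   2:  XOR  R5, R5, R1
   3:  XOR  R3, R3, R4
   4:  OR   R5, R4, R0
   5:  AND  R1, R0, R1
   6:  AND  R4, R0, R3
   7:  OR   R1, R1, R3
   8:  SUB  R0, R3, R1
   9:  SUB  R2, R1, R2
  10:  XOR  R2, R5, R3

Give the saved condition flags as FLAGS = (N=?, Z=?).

FLAGS = (N=1, Z=0)

after  0: R0=0xee R1=0x69 R2=0xa7 R3=0x50 R4=0x4e R5=0xee  N=0 Z=0
after  1: R0=0xee R1=0x69 R2=0xa7 R3=0x50 R4=0x4e R5=0x1e  N=0 Z=0
after  2: R0=0xee R1=0x69 R2=0xa7 R3=0x50 R4=0x4e R5=0x77  N=0 Z=0
after  3: R0=0xee R1=0x69 R2=0xa7 R3=0x1e R4=0x4e R5=0x77  N=0 Z=0
after  4: R0=0xee R1=0x69 R2=0xa7 R3=0x1e R4=0x4e R5=0xee  N=1 Z=0
after  5: R0=0xee R1=0x68 R2=0xa7 R3=0x1e R4=0x4e R5=0xee  N=0 Z=0
after  6: R0=0xee R1=0x68 R2=0xa7 R3=0x1e R4=0x0e R5=0xee  N=0 Z=0
after  7: R0=0xee R1=0x7e R2=0xa7 R3=0x1e R4=0x0e R5=0xee  N=0 Z=0
after  8: R0=0xa0 R1=0x7e R2=0xa7 R3=0x1e R4=0x0e R5=0xee  N=1 Z=0
-- IRQ taken; context saved, return-PC = 9 --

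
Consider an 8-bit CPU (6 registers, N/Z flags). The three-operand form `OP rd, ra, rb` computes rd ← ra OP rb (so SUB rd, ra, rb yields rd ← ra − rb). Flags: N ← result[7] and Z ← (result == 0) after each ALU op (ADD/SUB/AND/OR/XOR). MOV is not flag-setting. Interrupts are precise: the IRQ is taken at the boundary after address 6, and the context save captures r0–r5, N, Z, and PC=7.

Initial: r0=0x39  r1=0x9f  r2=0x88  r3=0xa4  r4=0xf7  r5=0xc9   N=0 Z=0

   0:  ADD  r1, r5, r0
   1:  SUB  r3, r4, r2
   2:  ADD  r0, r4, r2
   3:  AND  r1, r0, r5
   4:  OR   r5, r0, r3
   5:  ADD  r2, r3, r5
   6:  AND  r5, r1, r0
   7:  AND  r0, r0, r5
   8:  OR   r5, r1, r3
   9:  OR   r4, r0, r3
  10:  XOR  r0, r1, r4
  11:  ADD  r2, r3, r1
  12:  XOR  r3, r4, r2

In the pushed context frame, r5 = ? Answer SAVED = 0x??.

SAVED = 0x49

after  0: r0=0x39 r1=0x02 r2=0x88 r3=0xa4 r4=0xf7 r5=0xc9  N=0 Z=0
after  1: r0=0x39 r1=0x02 r2=0x88 r3=0x6f r4=0xf7 r5=0xc9  N=0 Z=0
after  2: r0=0x7f r1=0x02 r2=0x88 r3=0x6f r4=0xf7 r5=0xc9  N=0 Z=0
after  3: r0=0x7f r1=0x49 r2=0x88 r3=0x6f r4=0xf7 r5=0xc9  N=0 Z=0
after  4: r0=0x7f r1=0x49 r2=0x88 r3=0x6f r4=0xf7 r5=0x7f  N=0 Z=0
after  5: r0=0x7f r1=0x49 r2=0xee r3=0x6f r4=0xf7 r5=0x7f  N=1 Z=0
after  6: r0=0x7f r1=0x49 r2=0xee r3=0x6f r4=0xf7 r5=0x49  N=0 Z=0
-- IRQ taken; context saved, return-PC = 7 --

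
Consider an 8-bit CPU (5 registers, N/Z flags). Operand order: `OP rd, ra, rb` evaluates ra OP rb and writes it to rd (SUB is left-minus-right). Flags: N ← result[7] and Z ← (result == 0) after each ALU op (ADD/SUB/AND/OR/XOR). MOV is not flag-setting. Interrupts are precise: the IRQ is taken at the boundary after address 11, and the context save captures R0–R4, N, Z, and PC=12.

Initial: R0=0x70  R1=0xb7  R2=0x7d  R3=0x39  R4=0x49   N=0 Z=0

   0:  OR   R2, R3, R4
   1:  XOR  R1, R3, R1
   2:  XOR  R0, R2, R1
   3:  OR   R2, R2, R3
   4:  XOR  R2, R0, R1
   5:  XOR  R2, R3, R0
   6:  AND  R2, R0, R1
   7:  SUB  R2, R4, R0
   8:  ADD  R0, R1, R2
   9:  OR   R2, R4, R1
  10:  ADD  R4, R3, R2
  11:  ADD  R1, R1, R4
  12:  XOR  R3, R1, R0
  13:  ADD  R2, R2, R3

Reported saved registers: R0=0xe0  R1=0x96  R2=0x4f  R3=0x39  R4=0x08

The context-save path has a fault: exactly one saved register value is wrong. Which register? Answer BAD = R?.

BAD = R2

after  0: R0=0x70 R1=0xb7 R2=0x79 R3=0x39 R4=0x49  N=0 Z=0
after  1: R0=0x70 R1=0x8e R2=0x79 R3=0x39 R4=0x49  N=1 Z=0
after  2: R0=0xf7 R1=0x8e R2=0x79 R3=0x39 R4=0x49  N=1 Z=0
after  3: R0=0xf7 R1=0x8e R2=0x79 R3=0x39 R4=0x49  N=0 Z=0
after  4: R0=0xf7 R1=0x8e R2=0x79 R3=0x39 R4=0x49  N=0 Z=0
after  5: R0=0xf7 R1=0x8e R2=0xce R3=0x39 R4=0x49  N=1 Z=0
after  6: R0=0xf7 R1=0x8e R2=0x86 R3=0x39 R4=0x49  N=1 Z=0
after  7: R0=0xf7 R1=0x8e R2=0x52 R3=0x39 R4=0x49  N=0 Z=0
after  8: R0=0xe0 R1=0x8e R2=0x52 R3=0x39 R4=0x49  N=1 Z=0
after  9: R0=0xe0 R1=0x8e R2=0xcf R3=0x39 R4=0x49  N=1 Z=0
after 10: R0=0xe0 R1=0x8e R2=0xcf R3=0x39 R4=0x08  N=0 Z=0
after 11: R0=0xe0 R1=0x96 R2=0xcf R3=0x39 R4=0x08  N=1 Z=0
-- IRQ taken; context saved, return-PC = 12 --
mismatch: R2: reported 0x4f vs actual 0xcf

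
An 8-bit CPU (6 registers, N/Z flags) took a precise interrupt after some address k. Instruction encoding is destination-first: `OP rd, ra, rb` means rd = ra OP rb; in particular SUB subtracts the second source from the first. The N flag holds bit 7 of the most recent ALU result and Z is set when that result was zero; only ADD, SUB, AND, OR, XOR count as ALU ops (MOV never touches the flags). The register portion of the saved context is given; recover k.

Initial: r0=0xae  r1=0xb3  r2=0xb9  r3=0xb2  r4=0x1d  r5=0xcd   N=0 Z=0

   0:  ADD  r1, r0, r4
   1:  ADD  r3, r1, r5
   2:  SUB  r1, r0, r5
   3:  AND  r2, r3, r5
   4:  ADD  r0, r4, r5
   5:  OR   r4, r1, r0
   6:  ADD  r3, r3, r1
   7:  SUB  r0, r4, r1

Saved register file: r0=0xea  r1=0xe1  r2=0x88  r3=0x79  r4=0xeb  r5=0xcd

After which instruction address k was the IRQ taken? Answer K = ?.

after  0: r0=0xae r1=0xcb r2=0xb9 r3=0xb2 r4=0x1d r5=0xcd  N=1 Z=0
after  1: r0=0xae r1=0xcb r2=0xb9 r3=0x98 r4=0x1d r5=0xcd  N=1 Z=0
after  2: r0=0xae r1=0xe1 r2=0xb9 r3=0x98 r4=0x1d r5=0xcd  N=1 Z=0
after  3: r0=0xae r1=0xe1 r2=0x88 r3=0x98 r4=0x1d r5=0xcd  N=1 Z=0
after  4: r0=0xea r1=0xe1 r2=0x88 r3=0x98 r4=0x1d r5=0xcd  N=1 Z=0
after  5: r0=0xea r1=0xe1 r2=0x88 r3=0x98 r4=0xeb r5=0xcd  N=1 Z=0
after  6: r0=0xea r1=0xe1 r2=0x88 r3=0x79 r4=0xeb r5=0xcd  N=0 Z=0
-- IRQ taken; context saved, return-PC = 7 --

K = 6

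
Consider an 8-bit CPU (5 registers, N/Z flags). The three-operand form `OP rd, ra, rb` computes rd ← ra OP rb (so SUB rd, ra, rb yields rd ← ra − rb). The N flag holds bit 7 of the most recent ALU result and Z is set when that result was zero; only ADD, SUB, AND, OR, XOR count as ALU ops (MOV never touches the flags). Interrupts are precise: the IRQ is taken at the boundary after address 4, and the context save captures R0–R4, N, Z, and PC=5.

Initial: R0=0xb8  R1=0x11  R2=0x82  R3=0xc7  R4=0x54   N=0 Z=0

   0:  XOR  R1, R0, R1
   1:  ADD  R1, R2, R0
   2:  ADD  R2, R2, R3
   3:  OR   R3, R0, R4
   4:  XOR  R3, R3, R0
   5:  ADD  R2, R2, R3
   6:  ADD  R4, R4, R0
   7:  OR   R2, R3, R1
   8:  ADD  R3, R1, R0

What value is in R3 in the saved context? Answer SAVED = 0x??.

after  0: R0=0xb8 R1=0xa9 R2=0x82 R3=0xc7 R4=0x54  N=1 Z=0
after  1: R0=0xb8 R1=0x3a R2=0x82 R3=0xc7 R4=0x54  N=0 Z=0
after  2: R0=0xb8 R1=0x3a R2=0x49 R3=0xc7 R4=0x54  N=0 Z=0
after  3: R0=0xb8 R1=0x3a R2=0x49 R3=0xfc R4=0x54  N=1 Z=0
after  4: R0=0xb8 R1=0x3a R2=0x49 R3=0x44 R4=0x54  N=0 Z=0
-- IRQ taken; context saved, return-PC = 5 --

SAVED = 0x44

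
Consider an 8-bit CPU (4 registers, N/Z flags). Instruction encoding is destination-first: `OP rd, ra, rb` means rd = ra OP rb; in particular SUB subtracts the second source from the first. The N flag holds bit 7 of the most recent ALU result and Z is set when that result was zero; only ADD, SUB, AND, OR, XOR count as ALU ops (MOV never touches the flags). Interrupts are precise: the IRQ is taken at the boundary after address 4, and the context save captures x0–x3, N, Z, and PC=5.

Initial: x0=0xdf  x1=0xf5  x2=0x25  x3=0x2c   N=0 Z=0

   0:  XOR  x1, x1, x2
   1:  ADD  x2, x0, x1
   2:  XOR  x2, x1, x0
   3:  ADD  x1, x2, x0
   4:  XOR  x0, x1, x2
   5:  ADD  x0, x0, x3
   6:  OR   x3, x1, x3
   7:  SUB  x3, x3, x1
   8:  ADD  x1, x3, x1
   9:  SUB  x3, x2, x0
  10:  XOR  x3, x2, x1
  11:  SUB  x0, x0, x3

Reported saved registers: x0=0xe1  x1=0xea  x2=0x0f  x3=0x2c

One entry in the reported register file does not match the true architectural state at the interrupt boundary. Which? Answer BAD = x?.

BAD = x1

after  0: x0=0xdf x1=0xd0 x2=0x25 x3=0x2c  N=1 Z=0
after  1: x0=0xdf x1=0xd0 x2=0xaf x3=0x2c  N=1 Z=0
after  2: x0=0xdf x1=0xd0 x2=0x0f x3=0x2c  N=0 Z=0
after  3: x0=0xdf x1=0xee x2=0x0f x3=0x2c  N=1 Z=0
after  4: x0=0xe1 x1=0xee x2=0x0f x3=0x2c  N=1 Z=0
-- IRQ taken; context saved, return-PC = 5 --
mismatch: x1: reported 0xea vs actual 0xee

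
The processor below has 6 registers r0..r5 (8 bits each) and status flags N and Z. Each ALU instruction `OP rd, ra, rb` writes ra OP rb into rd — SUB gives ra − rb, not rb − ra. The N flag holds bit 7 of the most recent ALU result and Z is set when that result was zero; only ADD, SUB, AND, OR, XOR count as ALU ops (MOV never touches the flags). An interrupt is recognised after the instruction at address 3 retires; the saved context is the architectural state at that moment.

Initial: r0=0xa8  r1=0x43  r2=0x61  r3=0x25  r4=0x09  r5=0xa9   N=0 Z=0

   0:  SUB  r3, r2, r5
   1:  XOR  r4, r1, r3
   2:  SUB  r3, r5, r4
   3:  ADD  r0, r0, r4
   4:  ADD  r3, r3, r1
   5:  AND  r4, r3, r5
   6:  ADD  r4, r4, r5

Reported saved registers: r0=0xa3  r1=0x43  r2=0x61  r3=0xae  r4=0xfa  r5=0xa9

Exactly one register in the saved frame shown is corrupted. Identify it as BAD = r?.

BAD = r4

after  0: r0=0xa8 r1=0x43 r2=0x61 r3=0xb8 r4=0x09 r5=0xa9  N=1 Z=0
after  1: r0=0xa8 r1=0x43 r2=0x61 r3=0xb8 r4=0xfb r5=0xa9  N=1 Z=0
after  2: r0=0xa8 r1=0x43 r2=0x61 r3=0xae r4=0xfb r5=0xa9  N=1 Z=0
after  3: r0=0xa3 r1=0x43 r2=0x61 r3=0xae r4=0xfb r5=0xa9  N=1 Z=0
-- IRQ taken; context saved, return-PC = 4 --
mismatch: r4: reported 0xfa vs actual 0xfb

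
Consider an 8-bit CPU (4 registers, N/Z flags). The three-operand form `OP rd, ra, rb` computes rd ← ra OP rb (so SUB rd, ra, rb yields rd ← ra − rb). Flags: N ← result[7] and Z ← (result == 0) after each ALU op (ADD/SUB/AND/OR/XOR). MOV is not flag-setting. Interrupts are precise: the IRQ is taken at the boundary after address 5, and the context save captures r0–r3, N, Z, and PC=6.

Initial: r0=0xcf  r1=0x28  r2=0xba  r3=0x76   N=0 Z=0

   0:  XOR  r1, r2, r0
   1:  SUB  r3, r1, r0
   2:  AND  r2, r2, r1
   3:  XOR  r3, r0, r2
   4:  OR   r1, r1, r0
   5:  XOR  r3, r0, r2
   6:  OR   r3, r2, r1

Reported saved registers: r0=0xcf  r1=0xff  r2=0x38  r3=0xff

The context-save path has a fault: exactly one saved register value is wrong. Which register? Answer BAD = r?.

BAD = r2

after  0: r0=0xcf r1=0x75 r2=0xba r3=0x76  N=0 Z=0
after  1: r0=0xcf r1=0x75 r2=0xba r3=0xa6  N=1 Z=0
after  2: r0=0xcf r1=0x75 r2=0x30 r3=0xa6  N=0 Z=0
after  3: r0=0xcf r1=0x75 r2=0x30 r3=0xff  N=1 Z=0
after  4: r0=0xcf r1=0xff r2=0x30 r3=0xff  N=1 Z=0
after  5: r0=0xcf r1=0xff r2=0x30 r3=0xff  N=1 Z=0
-- IRQ taken; context saved, return-PC = 6 --
mismatch: r2: reported 0x38 vs actual 0x30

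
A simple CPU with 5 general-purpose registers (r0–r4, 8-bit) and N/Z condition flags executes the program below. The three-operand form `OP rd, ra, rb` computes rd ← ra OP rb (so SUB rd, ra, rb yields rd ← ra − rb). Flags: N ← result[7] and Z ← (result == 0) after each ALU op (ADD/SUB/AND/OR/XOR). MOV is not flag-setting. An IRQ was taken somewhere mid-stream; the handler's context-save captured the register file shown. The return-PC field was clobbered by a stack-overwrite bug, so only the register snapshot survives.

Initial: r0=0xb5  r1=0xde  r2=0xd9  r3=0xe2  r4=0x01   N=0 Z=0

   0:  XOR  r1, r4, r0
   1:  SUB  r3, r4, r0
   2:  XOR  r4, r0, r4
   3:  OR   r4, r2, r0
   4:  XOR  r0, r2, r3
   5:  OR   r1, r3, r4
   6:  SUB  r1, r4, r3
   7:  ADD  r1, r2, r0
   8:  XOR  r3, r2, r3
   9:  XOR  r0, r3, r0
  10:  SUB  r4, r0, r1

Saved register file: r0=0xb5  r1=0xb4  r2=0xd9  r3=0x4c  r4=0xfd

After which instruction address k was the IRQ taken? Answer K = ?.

K = 3

after  0: r0=0xb5 r1=0xb4 r2=0xd9 r3=0xe2 r4=0x01  N=1 Z=0
after  1: r0=0xb5 r1=0xb4 r2=0xd9 r3=0x4c r4=0x01  N=0 Z=0
after  2: r0=0xb5 r1=0xb4 r2=0xd9 r3=0x4c r4=0xb4  N=1 Z=0
after  3: r0=0xb5 r1=0xb4 r2=0xd9 r3=0x4c r4=0xfd  N=1 Z=0
-- IRQ taken; context saved, return-PC = 4 --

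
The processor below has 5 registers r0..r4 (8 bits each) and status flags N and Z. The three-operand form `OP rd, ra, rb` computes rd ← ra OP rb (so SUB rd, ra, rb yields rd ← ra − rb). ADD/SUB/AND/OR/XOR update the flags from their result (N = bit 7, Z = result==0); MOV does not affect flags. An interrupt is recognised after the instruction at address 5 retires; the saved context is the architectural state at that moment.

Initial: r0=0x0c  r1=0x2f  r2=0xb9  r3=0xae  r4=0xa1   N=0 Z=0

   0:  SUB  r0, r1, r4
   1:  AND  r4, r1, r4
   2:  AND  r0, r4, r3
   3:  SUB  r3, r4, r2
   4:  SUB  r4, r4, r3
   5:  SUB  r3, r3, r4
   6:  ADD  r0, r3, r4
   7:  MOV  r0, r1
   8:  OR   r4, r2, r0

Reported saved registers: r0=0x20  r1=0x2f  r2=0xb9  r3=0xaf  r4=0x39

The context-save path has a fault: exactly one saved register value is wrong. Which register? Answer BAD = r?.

after  0: r0=0x8e r1=0x2f r2=0xb9 r3=0xae r4=0xa1  N=1 Z=0
after  1: r0=0x8e r1=0x2f r2=0xb9 r3=0xae r4=0x21  N=0 Z=0
after  2: r0=0x20 r1=0x2f r2=0xb9 r3=0xae r4=0x21  N=0 Z=0
after  3: r0=0x20 r1=0x2f r2=0xb9 r3=0x68 r4=0x21  N=0 Z=0
after  4: r0=0x20 r1=0x2f r2=0xb9 r3=0x68 r4=0xb9  N=1 Z=0
after  5: r0=0x20 r1=0x2f r2=0xb9 r3=0xaf r4=0xb9  N=1 Z=0
-- IRQ taken; context saved, return-PC = 6 --
mismatch: r4: reported 0x39 vs actual 0xb9

BAD = r4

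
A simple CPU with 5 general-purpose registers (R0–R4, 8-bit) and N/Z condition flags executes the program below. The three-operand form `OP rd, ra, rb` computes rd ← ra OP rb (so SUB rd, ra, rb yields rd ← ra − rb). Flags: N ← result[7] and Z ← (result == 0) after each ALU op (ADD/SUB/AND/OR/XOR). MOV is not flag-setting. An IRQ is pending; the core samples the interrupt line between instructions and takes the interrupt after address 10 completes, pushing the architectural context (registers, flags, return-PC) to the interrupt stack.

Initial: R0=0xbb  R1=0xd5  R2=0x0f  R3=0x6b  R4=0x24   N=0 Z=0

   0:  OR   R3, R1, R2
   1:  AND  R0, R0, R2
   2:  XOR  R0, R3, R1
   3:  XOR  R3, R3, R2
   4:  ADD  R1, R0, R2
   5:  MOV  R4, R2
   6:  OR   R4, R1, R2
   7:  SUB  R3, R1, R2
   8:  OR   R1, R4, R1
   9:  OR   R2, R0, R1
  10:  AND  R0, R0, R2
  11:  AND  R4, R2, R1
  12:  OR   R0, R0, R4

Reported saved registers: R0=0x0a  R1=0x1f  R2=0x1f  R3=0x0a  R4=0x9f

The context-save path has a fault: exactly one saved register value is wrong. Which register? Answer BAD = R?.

after  0: R0=0xbb R1=0xd5 R2=0x0f R3=0xdf R4=0x24  N=1 Z=0
after  1: R0=0x0b R1=0xd5 R2=0x0f R3=0xdf R4=0x24  N=0 Z=0
after  2: R0=0x0a R1=0xd5 R2=0x0f R3=0xdf R4=0x24  N=0 Z=0
after  3: R0=0x0a R1=0xd5 R2=0x0f R3=0xd0 R4=0x24  N=1 Z=0
after  4: R0=0x0a R1=0x19 R2=0x0f R3=0xd0 R4=0x24  N=0 Z=0
after  5: R0=0x0a R1=0x19 R2=0x0f R3=0xd0 R4=0x0f  N=0 Z=0
after  6: R0=0x0a R1=0x19 R2=0x0f R3=0xd0 R4=0x1f  N=0 Z=0
after  7: R0=0x0a R1=0x19 R2=0x0f R3=0x0a R4=0x1f  N=0 Z=0
after  8: R0=0x0a R1=0x1f R2=0x0f R3=0x0a R4=0x1f  N=0 Z=0
after  9: R0=0x0a R1=0x1f R2=0x1f R3=0x0a R4=0x1f  N=0 Z=0
after 10: R0=0x0a R1=0x1f R2=0x1f R3=0x0a R4=0x1f  N=0 Z=0
-- IRQ taken; context saved, return-PC = 11 --
mismatch: R4: reported 0x9f vs actual 0x1f

BAD = R4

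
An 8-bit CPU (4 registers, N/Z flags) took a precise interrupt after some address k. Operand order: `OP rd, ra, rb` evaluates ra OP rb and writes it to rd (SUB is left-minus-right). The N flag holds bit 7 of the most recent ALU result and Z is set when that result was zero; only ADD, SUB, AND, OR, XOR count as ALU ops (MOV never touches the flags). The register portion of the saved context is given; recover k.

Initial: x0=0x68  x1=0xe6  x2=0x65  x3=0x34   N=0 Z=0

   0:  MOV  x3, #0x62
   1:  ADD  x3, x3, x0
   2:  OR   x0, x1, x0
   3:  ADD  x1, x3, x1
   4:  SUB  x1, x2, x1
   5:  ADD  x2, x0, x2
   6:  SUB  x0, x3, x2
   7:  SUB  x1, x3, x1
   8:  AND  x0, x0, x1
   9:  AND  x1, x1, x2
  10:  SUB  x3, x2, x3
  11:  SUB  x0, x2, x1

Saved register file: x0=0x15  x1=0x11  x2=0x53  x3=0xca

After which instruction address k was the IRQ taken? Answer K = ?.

K = 9

after  0: x0=0x68 x1=0xe6 x2=0x65 x3=0x62  N=0 Z=0
after  1: x0=0x68 x1=0xe6 x2=0x65 x3=0xca  N=1 Z=0
after  2: x0=0xee x1=0xe6 x2=0x65 x3=0xca  N=1 Z=0
after  3: x0=0xee x1=0xb0 x2=0x65 x3=0xca  N=1 Z=0
after  4: x0=0xee x1=0xb5 x2=0x65 x3=0xca  N=1 Z=0
after  5: x0=0xee x1=0xb5 x2=0x53 x3=0xca  N=0 Z=0
after  6: x0=0x77 x1=0xb5 x2=0x53 x3=0xca  N=0 Z=0
after  7: x0=0x77 x1=0x15 x2=0x53 x3=0xca  N=0 Z=0
after  8: x0=0x15 x1=0x15 x2=0x53 x3=0xca  N=0 Z=0
after  9: x0=0x15 x1=0x11 x2=0x53 x3=0xca  N=0 Z=0
-- IRQ taken; context saved, return-PC = 10 --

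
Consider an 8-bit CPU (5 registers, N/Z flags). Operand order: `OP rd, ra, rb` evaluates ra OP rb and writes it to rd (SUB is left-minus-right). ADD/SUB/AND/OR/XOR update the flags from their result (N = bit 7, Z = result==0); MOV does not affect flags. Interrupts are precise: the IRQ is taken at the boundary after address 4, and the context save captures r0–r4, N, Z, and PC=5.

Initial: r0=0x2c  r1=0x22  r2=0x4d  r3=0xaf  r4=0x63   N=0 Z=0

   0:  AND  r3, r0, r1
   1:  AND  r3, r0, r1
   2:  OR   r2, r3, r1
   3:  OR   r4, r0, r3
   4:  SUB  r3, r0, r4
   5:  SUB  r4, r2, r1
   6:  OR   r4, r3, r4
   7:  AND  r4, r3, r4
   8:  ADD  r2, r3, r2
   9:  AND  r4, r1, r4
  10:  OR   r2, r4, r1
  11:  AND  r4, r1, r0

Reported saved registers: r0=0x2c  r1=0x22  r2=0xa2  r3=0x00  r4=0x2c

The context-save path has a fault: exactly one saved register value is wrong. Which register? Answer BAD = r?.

BAD = r2

after  0: r0=0x2c r1=0x22 r2=0x4d r3=0x20 r4=0x63  N=0 Z=0
after  1: r0=0x2c r1=0x22 r2=0x4d r3=0x20 r4=0x63  N=0 Z=0
after  2: r0=0x2c r1=0x22 r2=0x22 r3=0x20 r4=0x63  N=0 Z=0
after  3: r0=0x2c r1=0x22 r2=0x22 r3=0x20 r4=0x2c  N=0 Z=0
after  4: r0=0x2c r1=0x22 r2=0x22 r3=0x00 r4=0x2c  N=0 Z=1
-- IRQ taken; context saved, return-PC = 5 --
mismatch: r2: reported 0xa2 vs actual 0x22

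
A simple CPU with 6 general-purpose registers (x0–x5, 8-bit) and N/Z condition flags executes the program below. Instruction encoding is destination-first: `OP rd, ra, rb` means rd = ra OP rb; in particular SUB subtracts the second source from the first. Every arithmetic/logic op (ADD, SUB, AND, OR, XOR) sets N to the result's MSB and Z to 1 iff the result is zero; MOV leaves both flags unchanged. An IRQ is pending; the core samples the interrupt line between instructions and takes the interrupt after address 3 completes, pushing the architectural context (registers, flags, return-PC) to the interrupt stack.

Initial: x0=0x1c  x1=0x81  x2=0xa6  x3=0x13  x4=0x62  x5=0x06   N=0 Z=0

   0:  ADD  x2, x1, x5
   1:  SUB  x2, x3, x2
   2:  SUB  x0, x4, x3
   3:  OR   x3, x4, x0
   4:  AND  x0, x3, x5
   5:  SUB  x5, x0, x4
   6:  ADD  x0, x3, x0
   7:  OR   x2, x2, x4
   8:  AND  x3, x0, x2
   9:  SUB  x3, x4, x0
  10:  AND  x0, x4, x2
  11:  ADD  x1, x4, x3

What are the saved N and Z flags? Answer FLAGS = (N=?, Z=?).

after  0: x0=0x1c x1=0x81 x2=0x87 x3=0x13 x4=0x62 x5=0x06  N=1 Z=0
after  1: x0=0x1c x1=0x81 x2=0x8c x3=0x13 x4=0x62 x5=0x06  N=1 Z=0
after  2: x0=0x4f x1=0x81 x2=0x8c x3=0x13 x4=0x62 x5=0x06  N=0 Z=0
after  3: x0=0x4f x1=0x81 x2=0x8c x3=0x6f x4=0x62 x5=0x06  N=0 Z=0
-- IRQ taken; context saved, return-PC = 4 --

FLAGS = (N=0, Z=0)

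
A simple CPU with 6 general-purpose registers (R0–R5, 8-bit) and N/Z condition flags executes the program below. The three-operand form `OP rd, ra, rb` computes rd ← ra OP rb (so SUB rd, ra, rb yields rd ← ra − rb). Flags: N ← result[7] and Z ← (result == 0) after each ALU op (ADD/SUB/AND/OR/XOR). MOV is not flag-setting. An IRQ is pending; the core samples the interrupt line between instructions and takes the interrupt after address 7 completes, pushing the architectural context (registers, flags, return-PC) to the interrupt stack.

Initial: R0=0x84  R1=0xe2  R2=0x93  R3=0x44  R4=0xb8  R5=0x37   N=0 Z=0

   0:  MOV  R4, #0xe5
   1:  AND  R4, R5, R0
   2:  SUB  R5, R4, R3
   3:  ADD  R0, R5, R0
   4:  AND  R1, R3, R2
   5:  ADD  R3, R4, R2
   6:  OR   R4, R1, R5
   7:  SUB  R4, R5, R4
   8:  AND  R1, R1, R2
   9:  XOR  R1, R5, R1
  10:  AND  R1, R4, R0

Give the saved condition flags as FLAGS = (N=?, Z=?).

after  0: R0=0x84 R1=0xe2 R2=0x93 R3=0x44 R4=0xe5 R5=0x37  N=0 Z=0
after  1: R0=0x84 R1=0xe2 R2=0x93 R3=0x44 R4=0x04 R5=0x37  N=0 Z=0
after  2: R0=0x84 R1=0xe2 R2=0x93 R3=0x44 R4=0x04 R5=0xc0  N=1 Z=0
after  3: R0=0x44 R1=0xe2 R2=0x93 R3=0x44 R4=0x04 R5=0xc0  N=0 Z=0
after  4: R0=0x44 R1=0x00 R2=0x93 R3=0x44 R4=0x04 R5=0xc0  N=0 Z=1
after  5: R0=0x44 R1=0x00 R2=0x93 R3=0x97 R4=0x04 R5=0xc0  N=1 Z=0
after  6: R0=0x44 R1=0x00 R2=0x93 R3=0x97 R4=0xc0 R5=0xc0  N=1 Z=0
after  7: R0=0x44 R1=0x00 R2=0x93 R3=0x97 R4=0x00 R5=0xc0  N=0 Z=1
-- IRQ taken; context saved, return-PC = 8 --

FLAGS = (N=0, Z=1)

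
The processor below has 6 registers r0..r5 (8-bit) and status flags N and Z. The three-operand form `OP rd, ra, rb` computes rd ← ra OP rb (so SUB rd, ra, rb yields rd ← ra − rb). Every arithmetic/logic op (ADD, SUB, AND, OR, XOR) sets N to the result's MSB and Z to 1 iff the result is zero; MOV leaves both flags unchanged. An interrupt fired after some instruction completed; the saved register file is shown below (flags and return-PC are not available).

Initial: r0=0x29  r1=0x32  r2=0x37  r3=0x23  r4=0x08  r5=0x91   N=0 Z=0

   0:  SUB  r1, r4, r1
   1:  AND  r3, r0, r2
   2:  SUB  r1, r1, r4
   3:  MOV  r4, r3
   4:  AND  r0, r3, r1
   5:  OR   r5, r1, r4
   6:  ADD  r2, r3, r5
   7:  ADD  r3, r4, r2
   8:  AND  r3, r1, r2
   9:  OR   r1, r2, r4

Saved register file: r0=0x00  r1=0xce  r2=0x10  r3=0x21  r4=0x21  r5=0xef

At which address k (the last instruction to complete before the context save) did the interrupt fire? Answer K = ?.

K = 6

after  0: r0=0x29 r1=0xd6 r2=0x37 r3=0x23 r4=0x08 r5=0x91  N=1 Z=0
after  1: r0=0x29 r1=0xd6 r2=0x37 r3=0x21 r4=0x08 r5=0x91  N=0 Z=0
after  2: r0=0x29 r1=0xce r2=0x37 r3=0x21 r4=0x08 r5=0x91  N=1 Z=0
after  3: r0=0x29 r1=0xce r2=0x37 r3=0x21 r4=0x21 r5=0x91  N=1 Z=0
after  4: r0=0x00 r1=0xce r2=0x37 r3=0x21 r4=0x21 r5=0x91  N=0 Z=1
after  5: r0=0x00 r1=0xce r2=0x37 r3=0x21 r4=0x21 r5=0xef  N=1 Z=0
after  6: r0=0x00 r1=0xce r2=0x10 r3=0x21 r4=0x21 r5=0xef  N=0 Z=0
-- IRQ taken; context saved, return-PC = 7 --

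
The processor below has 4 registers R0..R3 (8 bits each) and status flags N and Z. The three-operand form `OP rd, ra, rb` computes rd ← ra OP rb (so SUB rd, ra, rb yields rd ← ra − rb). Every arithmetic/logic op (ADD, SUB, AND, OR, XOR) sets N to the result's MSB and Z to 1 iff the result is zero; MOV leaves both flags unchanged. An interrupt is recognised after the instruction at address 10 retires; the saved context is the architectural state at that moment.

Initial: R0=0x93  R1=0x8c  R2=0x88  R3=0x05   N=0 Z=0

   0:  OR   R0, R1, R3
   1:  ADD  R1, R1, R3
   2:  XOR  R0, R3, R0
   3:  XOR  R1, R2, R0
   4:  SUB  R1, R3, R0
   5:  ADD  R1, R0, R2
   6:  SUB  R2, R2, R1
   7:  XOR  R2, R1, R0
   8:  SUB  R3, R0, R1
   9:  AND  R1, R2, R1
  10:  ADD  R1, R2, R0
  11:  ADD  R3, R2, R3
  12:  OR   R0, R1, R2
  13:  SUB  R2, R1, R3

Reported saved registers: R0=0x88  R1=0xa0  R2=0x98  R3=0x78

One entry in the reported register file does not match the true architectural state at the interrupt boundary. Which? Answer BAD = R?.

BAD = R1

after  0: R0=0x8d R1=0x8c R2=0x88 R3=0x05  N=1 Z=0
after  1: R0=0x8d R1=0x91 R2=0x88 R3=0x05  N=1 Z=0
after  2: R0=0x88 R1=0x91 R2=0x88 R3=0x05  N=1 Z=0
after  3: R0=0x88 R1=0x00 R2=0x88 R3=0x05  N=0 Z=1
after  4: R0=0x88 R1=0x7d R2=0x88 R3=0x05  N=0 Z=0
after  5: R0=0x88 R1=0x10 R2=0x88 R3=0x05  N=0 Z=0
after  6: R0=0x88 R1=0x10 R2=0x78 R3=0x05  N=0 Z=0
after  7: R0=0x88 R1=0x10 R2=0x98 R3=0x05  N=1 Z=0
after  8: R0=0x88 R1=0x10 R2=0x98 R3=0x78  N=0 Z=0
after  9: R0=0x88 R1=0x10 R2=0x98 R3=0x78  N=0 Z=0
after 10: R0=0x88 R1=0x20 R2=0x98 R3=0x78  N=0 Z=0
-- IRQ taken; context saved, return-PC = 11 --
mismatch: R1: reported 0xa0 vs actual 0x20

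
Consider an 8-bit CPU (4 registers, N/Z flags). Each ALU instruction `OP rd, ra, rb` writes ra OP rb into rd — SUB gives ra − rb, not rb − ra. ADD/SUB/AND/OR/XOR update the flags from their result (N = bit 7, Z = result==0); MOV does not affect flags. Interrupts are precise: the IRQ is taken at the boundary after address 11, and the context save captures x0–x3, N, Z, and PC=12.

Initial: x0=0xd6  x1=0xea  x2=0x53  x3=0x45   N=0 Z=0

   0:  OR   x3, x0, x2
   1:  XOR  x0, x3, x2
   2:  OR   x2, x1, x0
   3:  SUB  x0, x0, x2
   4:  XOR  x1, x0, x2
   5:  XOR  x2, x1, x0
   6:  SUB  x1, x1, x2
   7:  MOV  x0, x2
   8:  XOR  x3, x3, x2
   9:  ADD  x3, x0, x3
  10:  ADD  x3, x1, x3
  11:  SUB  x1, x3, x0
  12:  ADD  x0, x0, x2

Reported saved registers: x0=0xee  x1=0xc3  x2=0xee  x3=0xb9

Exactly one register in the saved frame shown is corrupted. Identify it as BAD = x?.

after  0: x0=0xd6 x1=0xea x2=0x53 x3=0xd7  N=1 Z=0
after  1: x0=0x84 x1=0xea x2=0x53 x3=0xd7  N=1 Z=0
after  2: x0=0x84 x1=0xea x2=0xee x3=0xd7  N=1 Z=0
after  3: x0=0x96 x1=0xea x2=0xee x3=0xd7  N=1 Z=0
after  4: x0=0x96 x1=0x78 x2=0xee x3=0xd7  N=0 Z=0
after  5: x0=0x96 x1=0x78 x2=0xee x3=0xd7  N=1 Z=0
after  6: x0=0x96 x1=0x8a x2=0xee x3=0xd7  N=1 Z=0
after  7: x0=0xee x1=0x8a x2=0xee x3=0xd7  N=1 Z=0
after  8: x0=0xee x1=0x8a x2=0xee x3=0x39  N=0 Z=0
after  9: x0=0xee x1=0x8a x2=0xee x3=0x27  N=0 Z=0
after 10: x0=0xee x1=0x8a x2=0xee x3=0xb1  N=1 Z=0
after 11: x0=0xee x1=0xc3 x2=0xee x3=0xb1  N=1 Z=0
-- IRQ taken; context saved, return-PC = 12 --
mismatch: x3: reported 0xb9 vs actual 0xb1

BAD = x3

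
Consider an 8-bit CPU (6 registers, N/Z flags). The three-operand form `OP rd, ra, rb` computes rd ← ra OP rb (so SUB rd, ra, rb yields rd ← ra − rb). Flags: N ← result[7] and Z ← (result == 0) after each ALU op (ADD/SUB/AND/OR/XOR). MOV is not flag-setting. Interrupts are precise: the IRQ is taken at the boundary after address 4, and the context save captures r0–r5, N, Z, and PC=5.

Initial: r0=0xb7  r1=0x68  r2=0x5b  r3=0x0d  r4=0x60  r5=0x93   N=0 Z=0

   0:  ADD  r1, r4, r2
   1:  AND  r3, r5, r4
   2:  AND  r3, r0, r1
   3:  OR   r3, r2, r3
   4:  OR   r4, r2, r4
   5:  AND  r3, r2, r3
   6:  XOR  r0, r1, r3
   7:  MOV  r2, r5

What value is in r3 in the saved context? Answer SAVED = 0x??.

SAVED = 0xfb

after  0: r0=0xb7 r1=0xbb r2=0x5b r3=0x0d r4=0x60 r5=0x93  N=1 Z=0
after  1: r0=0xb7 r1=0xbb r2=0x5b r3=0x00 r4=0x60 r5=0x93  N=0 Z=1
after  2: r0=0xb7 r1=0xbb r2=0x5b r3=0xb3 r4=0x60 r5=0x93  N=1 Z=0
after  3: r0=0xb7 r1=0xbb r2=0x5b r3=0xfb r4=0x60 r5=0x93  N=1 Z=0
after  4: r0=0xb7 r1=0xbb r2=0x5b r3=0xfb r4=0x7b r5=0x93  N=0 Z=0
-- IRQ taken; context saved, return-PC = 5 --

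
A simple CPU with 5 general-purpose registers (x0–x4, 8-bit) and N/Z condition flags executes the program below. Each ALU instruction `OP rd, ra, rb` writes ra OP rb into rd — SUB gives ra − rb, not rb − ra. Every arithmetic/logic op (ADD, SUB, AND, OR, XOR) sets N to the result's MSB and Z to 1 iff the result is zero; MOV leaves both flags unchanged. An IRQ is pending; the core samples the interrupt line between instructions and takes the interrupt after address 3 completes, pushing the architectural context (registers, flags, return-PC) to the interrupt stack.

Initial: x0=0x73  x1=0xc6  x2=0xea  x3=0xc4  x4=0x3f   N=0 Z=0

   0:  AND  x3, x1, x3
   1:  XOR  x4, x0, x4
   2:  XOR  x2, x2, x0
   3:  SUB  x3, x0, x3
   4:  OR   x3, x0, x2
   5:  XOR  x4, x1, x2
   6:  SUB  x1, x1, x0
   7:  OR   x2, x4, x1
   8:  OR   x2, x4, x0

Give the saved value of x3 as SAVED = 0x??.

after  0: x0=0x73 x1=0xc6 x2=0xea x3=0xc4 x4=0x3f  N=1 Z=0
after  1: x0=0x73 x1=0xc6 x2=0xea x3=0xc4 x4=0x4c  N=0 Z=0
after  2: x0=0x73 x1=0xc6 x2=0x99 x3=0xc4 x4=0x4c  N=1 Z=0
after  3: x0=0x73 x1=0xc6 x2=0x99 x3=0xaf x4=0x4c  N=1 Z=0
-- IRQ taken; context saved, return-PC = 4 --

SAVED = 0xaf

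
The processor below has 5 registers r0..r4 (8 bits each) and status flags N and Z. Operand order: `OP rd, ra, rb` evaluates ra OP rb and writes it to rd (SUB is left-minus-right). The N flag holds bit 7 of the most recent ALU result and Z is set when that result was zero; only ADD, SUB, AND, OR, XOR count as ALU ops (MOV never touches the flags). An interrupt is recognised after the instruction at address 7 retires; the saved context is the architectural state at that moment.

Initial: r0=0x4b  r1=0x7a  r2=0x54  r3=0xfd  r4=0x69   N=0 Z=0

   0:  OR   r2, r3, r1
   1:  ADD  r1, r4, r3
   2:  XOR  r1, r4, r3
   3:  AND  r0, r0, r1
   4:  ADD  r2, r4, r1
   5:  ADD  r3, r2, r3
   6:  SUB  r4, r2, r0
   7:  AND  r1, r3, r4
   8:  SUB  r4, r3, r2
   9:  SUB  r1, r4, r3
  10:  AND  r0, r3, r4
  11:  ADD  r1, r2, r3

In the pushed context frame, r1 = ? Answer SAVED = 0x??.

SAVED = 0xf8

after  0: r0=0x4b r1=0x7a r2=0xff r3=0xfd r4=0x69  N=1 Z=0
after  1: r0=0x4b r1=0x66 r2=0xff r3=0xfd r4=0x69  N=0 Z=0
after  2: r0=0x4b r1=0x94 r2=0xff r3=0xfd r4=0x69  N=1 Z=0
after  3: r0=0x00 r1=0x94 r2=0xff r3=0xfd r4=0x69  N=0 Z=1
after  4: r0=0x00 r1=0x94 r2=0xfd r3=0xfd r4=0x69  N=1 Z=0
after  5: r0=0x00 r1=0x94 r2=0xfd r3=0xfa r4=0x69  N=1 Z=0
after  6: r0=0x00 r1=0x94 r2=0xfd r3=0xfa r4=0xfd  N=1 Z=0
after  7: r0=0x00 r1=0xf8 r2=0xfd r3=0xfa r4=0xfd  N=1 Z=0
-- IRQ taken; context saved, return-PC = 8 --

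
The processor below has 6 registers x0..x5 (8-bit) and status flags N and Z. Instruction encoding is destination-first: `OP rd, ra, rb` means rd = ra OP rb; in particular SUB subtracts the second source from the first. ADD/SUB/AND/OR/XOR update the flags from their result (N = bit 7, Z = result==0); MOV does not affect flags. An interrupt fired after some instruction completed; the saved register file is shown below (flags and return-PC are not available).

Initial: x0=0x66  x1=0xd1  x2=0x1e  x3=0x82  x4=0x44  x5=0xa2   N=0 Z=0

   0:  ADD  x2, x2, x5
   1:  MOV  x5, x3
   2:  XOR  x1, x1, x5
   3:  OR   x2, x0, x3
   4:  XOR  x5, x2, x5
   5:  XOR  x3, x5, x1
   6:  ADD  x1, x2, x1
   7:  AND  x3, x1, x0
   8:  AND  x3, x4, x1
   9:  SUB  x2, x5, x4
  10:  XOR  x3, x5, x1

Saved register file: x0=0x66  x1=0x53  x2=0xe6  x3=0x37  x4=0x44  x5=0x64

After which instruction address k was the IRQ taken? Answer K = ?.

after  0: x0=0x66 x1=0xd1 x2=0xc0 x3=0x82 x4=0x44 x5=0xa2  N=1 Z=0
after  1: x0=0x66 x1=0xd1 x2=0xc0 x3=0x82 x4=0x44 x5=0x82  N=1 Z=0
after  2: x0=0x66 x1=0x53 x2=0xc0 x3=0x82 x4=0x44 x5=0x82  N=0 Z=0
after  3: x0=0x66 x1=0x53 x2=0xe6 x3=0x82 x4=0x44 x5=0x82  N=1 Z=0
after  4: x0=0x66 x1=0x53 x2=0xe6 x3=0x82 x4=0x44 x5=0x64  N=0 Z=0
after  5: x0=0x66 x1=0x53 x2=0xe6 x3=0x37 x4=0x44 x5=0x64  N=0 Z=0
-- IRQ taken; context saved, return-PC = 6 --

K = 5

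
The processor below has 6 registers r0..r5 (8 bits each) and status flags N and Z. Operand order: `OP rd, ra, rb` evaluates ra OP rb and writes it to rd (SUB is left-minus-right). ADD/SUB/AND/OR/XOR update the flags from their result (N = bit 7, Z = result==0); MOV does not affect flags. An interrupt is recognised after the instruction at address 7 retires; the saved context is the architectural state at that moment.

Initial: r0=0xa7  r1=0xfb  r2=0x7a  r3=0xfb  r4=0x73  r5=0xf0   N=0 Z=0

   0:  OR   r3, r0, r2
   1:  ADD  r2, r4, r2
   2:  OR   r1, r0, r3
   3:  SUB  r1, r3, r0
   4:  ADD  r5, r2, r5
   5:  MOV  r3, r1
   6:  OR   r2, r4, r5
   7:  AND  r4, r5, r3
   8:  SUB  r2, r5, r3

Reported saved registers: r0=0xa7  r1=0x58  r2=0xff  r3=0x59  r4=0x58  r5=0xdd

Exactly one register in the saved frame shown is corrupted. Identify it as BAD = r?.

after  0: r0=0xa7 r1=0xfb r2=0x7a r3=0xff r4=0x73 r5=0xf0  N=1 Z=0
after  1: r0=0xa7 r1=0xfb r2=0xed r3=0xff r4=0x73 r5=0xf0  N=1 Z=0
after  2: r0=0xa7 r1=0xff r2=0xed r3=0xff r4=0x73 r5=0xf0  N=1 Z=0
after  3: r0=0xa7 r1=0x58 r2=0xed r3=0xff r4=0x73 r5=0xf0  N=0 Z=0
after  4: r0=0xa7 r1=0x58 r2=0xed r3=0xff r4=0x73 r5=0xdd  N=1 Z=0
after  5: r0=0xa7 r1=0x58 r2=0xed r3=0x58 r4=0x73 r5=0xdd  N=1 Z=0
after  6: r0=0xa7 r1=0x58 r2=0xff r3=0x58 r4=0x73 r5=0xdd  N=1 Z=0
after  7: r0=0xa7 r1=0x58 r2=0xff r3=0x58 r4=0x58 r5=0xdd  N=0 Z=0
-- IRQ taken; context saved, return-PC = 8 --
mismatch: r3: reported 0x59 vs actual 0x58

BAD = r3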